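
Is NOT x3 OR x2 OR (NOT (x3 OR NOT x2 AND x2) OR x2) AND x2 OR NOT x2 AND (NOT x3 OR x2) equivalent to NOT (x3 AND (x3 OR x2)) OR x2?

Yes

E1: NOT x3 OR x2 OR (NOT (x3 OR NOT x2 AND x2) OR x2) AND x2 OR NOT x2 AND (NOT x3 OR x2)
    = NOT x3 OR x2 OR (NOT x3 OR x2) AND x2 OR NOT x2 AND (NOT x3 OR x2)
    = NOT x3 OR x2 OR NOT x3 OR x2
    = NOT x3 OR x2
E2: NOT (x3 AND (x3 OR x2)) OR x2
    = NOT x3 OR x2
Both reduce to NOT x3 OR x2, so they are equivalent.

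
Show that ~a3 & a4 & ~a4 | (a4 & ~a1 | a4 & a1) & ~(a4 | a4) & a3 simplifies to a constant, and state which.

~a3 & a4 & ~a4 | (a4 & ~a1 | a4 & a1) & ~(a4 | a4) & a3
= ~a3 & a4 & ~a4 | (a4 & ~a1 | a4 & a1) & ~a4 & a3   [idempotence]
= ~a3 & a4 & ~a4 | a4 & ~a4 & a3   [distribution]
= a4 & ~a4   [distribution]
= 0   [complement]

0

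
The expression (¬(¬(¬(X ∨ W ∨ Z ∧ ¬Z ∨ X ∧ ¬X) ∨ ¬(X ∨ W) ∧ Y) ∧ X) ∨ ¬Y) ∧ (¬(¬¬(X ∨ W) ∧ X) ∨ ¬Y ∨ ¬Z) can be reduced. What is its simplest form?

¬X ∨ ¬Y

(¬(¬(¬(X ∨ W ∨ Z ∧ ¬Z ∨ X ∧ ¬X) ∨ ¬(X ∨ W) ∧ Y) ∧ X) ∨ ¬Y) ∧ (¬(¬¬(X ∨ W) ∧ X) ∨ ¬Y ∨ ¬Z)
= (¬(¬(¬(X ∨ W ∨ Z ∧ ¬Z) ∨ ¬(X ∨ W) ∧ Y) ∧ X) ∨ ¬Y) ∧ (¬(¬¬(X ∨ W) ∧ X) ∨ ¬Y ∨ ¬Z)   — complement / identity
= (¬(¬(¬(X ∨ W) ∨ ¬(X ∨ W) ∧ Y) ∧ X) ∨ ¬Y) ∧ (¬(¬¬(X ∨ W) ∧ X) ∨ ¬Y ∨ ¬Z)   — complement / identity
= (¬(¬¬(X ∨ W) ∧ X) ∨ ¬Y) ∧ (¬(¬¬(X ∨ W) ∧ X) ∨ ¬Y ∨ ¬Z)   — absorption
= ¬(¬¬(X ∨ W) ∧ X) ∨ ¬Y   — absorption
= ¬((X ∨ W) ∧ X) ∨ ¬Y   — double negation
= ¬X ∨ ¬Y   — absorption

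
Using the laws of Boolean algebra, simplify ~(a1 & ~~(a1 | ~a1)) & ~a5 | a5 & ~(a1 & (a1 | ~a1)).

~(a1 & ~~(a1 | ~a1)) & ~a5 | a5 & ~(a1 & (a1 | ~a1))
= ~(a1 & (a1 | ~a1)) & ~a5 | a5 & ~(a1 & (a1 | ~a1))   — double negation
= ~(a1 & (a1 | ~a1))   — distribution
= ~a1   — complement / identity

~a1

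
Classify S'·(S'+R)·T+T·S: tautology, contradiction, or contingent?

S'·(S'+R)·T+T·S
= S'·T+T·S   — absorption
= T   — distribution
This depends on T, so it is not a constant.

contingent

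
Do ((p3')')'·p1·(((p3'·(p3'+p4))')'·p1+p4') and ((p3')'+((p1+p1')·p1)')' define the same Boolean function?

E1: ((p3')')'·p1·(((p3'·(p3'+p4))')'·p1+p4')
    = ((p3')')'·p1·(((p3')')'·p1+p4')   (absorption)
    = ((p3')')'·p1   (absorption)
    = p3'·p1   (double negation)
E2: ((p3')'+((p1+p1')·p1)')'
    = ((p3')'+p1')'   (complement / identity)
    = p3'·p1   (De Morgan)
Both reduce to p3'·p1, so they are equivalent.

Yes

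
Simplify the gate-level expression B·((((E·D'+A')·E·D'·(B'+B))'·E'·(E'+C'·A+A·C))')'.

B·E'

B·((((E·D'+A')·E·D'·(B'+B))'·E'·(E'+C'·A+A·C))')'
= B·((((E·D'+A')·E·D')'·E'·(E'+C'·A+A·C))')'
= B·(((E·D')'·E'·(E'+C'·A+A·C))')'
= B·(((E·D')'·E'·(E'+A))')'
= B·(((E·D')'·E')')'
= B·(E·D'+E)'
= B·E'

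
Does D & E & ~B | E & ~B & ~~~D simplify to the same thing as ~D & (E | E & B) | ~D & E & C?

No

E1: D & E & ~B | E & ~B & ~~~D
    = D & E & ~B | E & ~B & ~D   (double negation)
    = E & ~B   (distribution)
E2: ~D & (E | E & B) | ~D & E & C
    = ~D & E | ~D & E & C   (absorption)
    = ~D & E   (absorption)
These differ: at B=0, C=1, D=1, E=1, E1 = 1 but E2 = 0.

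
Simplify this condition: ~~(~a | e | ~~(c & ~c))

~~(~a | e | ~~(c & ~c))
= ~~(~a | e | c & ~c)   — double negation
= ~~(~a | e)   — complement / identity
= ~a | e   — double negation

~a | e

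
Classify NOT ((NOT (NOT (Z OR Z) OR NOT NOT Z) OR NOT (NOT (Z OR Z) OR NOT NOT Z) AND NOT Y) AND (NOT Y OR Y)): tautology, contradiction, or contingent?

tautology

NOT ((NOT (NOT (Z OR Z) OR NOT NOT Z) OR NOT (NOT (Z OR Z) OR NOT NOT Z) AND NOT Y) AND (NOT Y OR Y))
= NOT (NOT (NOT (Z OR Z) OR NOT NOT Z) OR NOT (NOT (Z OR Z) OR NOT NOT Z) AND NOT Y)
= NOT NOT (NOT (Z OR Z) OR NOT NOT Z)
= NOT NOT (NOT (Z OR Z) OR Z)
= NOT NOT (NOT Z OR Z)
= NOT Z OR Z
= TRUE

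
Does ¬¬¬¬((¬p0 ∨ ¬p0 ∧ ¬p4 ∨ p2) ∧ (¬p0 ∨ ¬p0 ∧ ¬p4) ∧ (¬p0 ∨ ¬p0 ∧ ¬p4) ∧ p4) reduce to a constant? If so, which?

¬¬¬¬((¬p0 ∨ ¬p0 ∧ ¬p4 ∨ p2) ∧ (¬p0 ∨ ¬p0 ∧ ¬p4) ∧ (¬p0 ∨ ¬p0 ∧ ¬p4) ∧ p4)
= ¬¬¬¬((¬p0 ∨ ¬p0 ∧ ¬p4 ∨ p2) ∧ (¬p0 ∨ ¬p0 ∧ ¬p4) ∧ p4)   [idempotence]
= ¬¬¬¬((¬p0 ∨ ¬p0 ∧ ¬p4) ∧ p4)   [absorption]
= ¬¬¬¬(¬p0 ∧ p4)   [absorption]
= ¬¬(¬p0 ∧ p4)   [double negation]
= ¬p0 ∧ p4   [double negation]
This depends on p0, p4, so it is not a constant.

no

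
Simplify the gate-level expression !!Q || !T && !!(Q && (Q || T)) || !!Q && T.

!!Q || !T && !!(Q && (Q || T)) || !!Q && T
= !!Q || !T && !!Q || !!Q && T   — absorption
= !!Q || !!Q   — distribution
= !!Q   — idempotence
= Q   — double negation

Q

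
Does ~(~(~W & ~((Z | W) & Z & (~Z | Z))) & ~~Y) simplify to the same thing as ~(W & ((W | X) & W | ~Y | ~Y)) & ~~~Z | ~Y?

E1: ~(~(~W & ~((Z | W) & Z & (~Z | Z))) & ~~Y)
    = ~(~(~W & ~(Z & (~Z | Z))) & ~~Y)   (absorption)
    = ~(~(~W & ~Z) & ~~Y)   (complement / identity)
    = ~W & ~Z | ~Y   (De Morgan)
E2: ~(W & ((W | X) & W | ~Y | ~Y)) & ~~~Z | ~Y
    = ~(W & ((W | X) & W | ~Y)) & ~~~Z | ~Y   (idempotence)
    = ~(W & (W | ~Y)) & ~~~Z | ~Y   (absorption)
    = ~W & ~~~Z | ~Y   (absorption)
    = ~W & ~Z | ~Y   (double negation)
Both reduce to ~W & ~Z | ~Y, so they are equivalent.

Yes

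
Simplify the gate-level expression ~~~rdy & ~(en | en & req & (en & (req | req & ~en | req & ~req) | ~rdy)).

~rdy & ~en

~~~rdy & ~(en | en & req & (en & (req | req & ~en | req & ~req) | ~rdy))
= ~~~rdy & ~(en | en & req & (en & (req | req & ~en) | ~rdy))
= ~~~rdy & ~(en | en & req & (en & req | ~rdy))
= ~~~rdy & ~(en | en & req)
= ~rdy & ~(en | en & req)
= ~rdy & ~en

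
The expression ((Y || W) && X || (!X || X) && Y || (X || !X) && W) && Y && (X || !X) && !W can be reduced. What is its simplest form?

((Y || W) && X || (!X || X) && Y || (X || !X) && W) && Y && (X || !X) && !W
= ((Y || W) && X || (!X || X) && Y || W) && Y && (X || !X) && !W   (complement / identity)
= ((Y || W) && X || Y || W) && Y && (X || !X) && !W   (complement / identity)
= (Y || W) && Y && (X || !X) && !W   (absorption)
= (Y || W) && Y && !W   (complement / identity)
= Y && !W   (absorption)

Y && !W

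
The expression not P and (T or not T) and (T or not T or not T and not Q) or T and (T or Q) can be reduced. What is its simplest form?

not P and (T or not T) and (T or not T or not T and not Q) or T and (T or Q)
= not P and (T or not T) and (T or not T) or T and (T or Q)   — absorption
= not P and (T or not T) or T and (T or Q)   — complement / identity
= not P and (T or not T) or T   — absorption
= not P or T   — complement / identity

not P or T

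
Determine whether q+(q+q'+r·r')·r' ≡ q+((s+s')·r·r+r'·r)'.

Yes

E1: q+(q+q'+r·r')·r'
    = q+(q+q')·r'   (complement / identity)
    = q+r'   (complement / identity)
E2: q+((s+s')·r·r+r'·r)'
    = q+(r·r+r'·r)'   (complement / identity)
    = q+r'   (distribution)
Both reduce to q+r', so they are equivalent.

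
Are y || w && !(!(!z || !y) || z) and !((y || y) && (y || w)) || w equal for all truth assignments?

E1: y || w && !(!(!z || !y) || z)
    = y || w && !(z && y || z)   (De Morgan)
    = y || w && !z   (absorption)
E2: !((y || y) && (y || w)) || w
    = !(y || y && w) || w   (distribution)
    = !y || w   (absorption)
These differ: at w=0, y=1, z=1, E1 = 1 but E2 = 0.

No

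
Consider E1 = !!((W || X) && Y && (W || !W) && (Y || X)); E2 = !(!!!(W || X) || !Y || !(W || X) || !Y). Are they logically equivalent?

E1: !!((W || X) && Y && (W || !W) && (Y || X))
    = !!((W || X) && Y && (Y || X))   [complement / identity]
    = !!((W || X) && Y)   [absorption]
    = (W || X) && Y   [double negation]
E2: !(!!!(W || X) || !Y || !(W || X) || !Y)
    = !(!(W || X) || !Y || !(W || X) || !Y)   [double negation]
    = !(!(W || X) || !Y)   [idempotence]
    = (W || X) && Y   [De Morgan]
Both reduce to (W || X) && Y, so they are equivalent.

Yes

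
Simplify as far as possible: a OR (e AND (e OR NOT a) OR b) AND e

a OR (e AND (e OR NOT a) OR b) AND e
= a OR (e OR b) AND e   [absorption]
= a OR e   [absorption]

a OR e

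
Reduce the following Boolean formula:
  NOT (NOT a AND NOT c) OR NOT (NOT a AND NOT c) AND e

a OR c

NOT (NOT a AND NOT c) OR NOT (NOT a AND NOT c) AND e
= NOT (NOT a AND NOT c)   (absorption)
= a OR c   (De Morgan)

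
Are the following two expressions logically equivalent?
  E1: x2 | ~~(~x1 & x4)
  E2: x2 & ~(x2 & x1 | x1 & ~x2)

No

E1: x2 | ~~(~x1 & x4)
    = x2 | ~x1 & x4   (double negation)
E2: x2 & ~(x2 & x1 | x1 & ~x2)
    = x2 & ~x1   (distribution)
These differ: at x1=1, x2=1, x4=1, E1 = 1 but E2 = 0.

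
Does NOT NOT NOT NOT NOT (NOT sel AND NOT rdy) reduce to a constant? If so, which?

NOT NOT NOT NOT NOT (NOT sel AND NOT rdy)
= NOT NOT NOT NOT (sel OR rdy)   — De Morgan
= NOT NOT (sel OR rdy)   — double negation
= sel OR rdy   — double negation
This depends on rdy, sel, so it is not a constant.

no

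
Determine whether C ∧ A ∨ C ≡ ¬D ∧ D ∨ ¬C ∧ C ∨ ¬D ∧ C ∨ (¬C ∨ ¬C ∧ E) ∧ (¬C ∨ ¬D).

No

E1: C ∧ A ∨ C
    = C
E2: ¬D ∧ D ∨ ¬C ∧ C ∨ ¬D ∧ C ∨ (¬C ∨ ¬C ∧ E) ∧ (¬C ∨ ¬D)
    = ¬C ∧ C ∨ ¬D ∧ C ∨ (¬C ∨ ¬C ∧ E) ∧ (¬C ∨ ¬D)
    = ¬C ∧ C ∨ ¬D ∧ C ∨ ¬C ∧ (¬C ∨ ¬D)
    = (¬C ∨ ¬D) ∧ C ∨ ¬C ∧ (¬C ∨ ¬D)
    = ¬C ∨ ¬D
These differ: at A=0, C=0, D=1, E=1, E1 = 0 but E2 = 1.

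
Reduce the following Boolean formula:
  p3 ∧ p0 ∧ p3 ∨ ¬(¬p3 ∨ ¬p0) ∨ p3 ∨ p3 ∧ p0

p3

p3 ∧ p0 ∧ p3 ∨ ¬(¬p3 ∨ ¬p0) ∨ p3 ∨ p3 ∧ p0
= p3 ∧ p0 ∧ p3 ∨ p3 ∧ p0 ∨ p3 ∨ p3 ∧ p0
= p3 ∧ p0 ∨ p3 ∨ p3 ∧ p0
= p3 ∧ p0 ∨ p3
= p3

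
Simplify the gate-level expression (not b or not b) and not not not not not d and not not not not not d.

(not b or not b) and not not not not not d and not not not not not d
= (not b or not b) and not not not not not d   [idempotence]
= (not b or not b) and not not not d   [double negation]
= (not b or not b) and not d   [double negation]
= not b and not d   [idempotence]

not b and not d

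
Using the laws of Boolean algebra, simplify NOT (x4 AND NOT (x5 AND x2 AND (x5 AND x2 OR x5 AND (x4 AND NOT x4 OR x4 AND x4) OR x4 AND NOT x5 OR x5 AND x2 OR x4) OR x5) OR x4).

NOT x4

NOT (x4 AND NOT (x5 AND x2 AND (x5 AND x2 OR x5 AND (x4 AND NOT x4 OR x4 AND x4) OR x4 AND NOT x5 OR x5 AND x2 OR x4) OR x5) OR x4)
= NOT (x4 AND NOT (x5 AND x2 AND (x5 AND x2 OR x5 AND x4 OR x4 AND NOT x5 OR x5 AND x2 OR x4) OR x5) OR x4)
= NOT (x4 AND NOT (x5 AND x2 AND (x5 AND x2 OR x4 OR x5 AND x2 OR x4) OR x5) OR x4)
= NOT (x4 AND NOT (x5 AND x2 AND (x5 AND x2 OR x4) OR x5) OR x4)
= NOT (x4 AND NOT (x5 AND x2 OR x5) OR x4)
= NOT (x4 AND NOT x5 OR x4)
= NOT x4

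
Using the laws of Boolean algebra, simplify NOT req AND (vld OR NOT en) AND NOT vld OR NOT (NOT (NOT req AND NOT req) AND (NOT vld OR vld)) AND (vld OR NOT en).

NOT req AND (vld OR NOT en)

NOT req AND (vld OR NOT en) AND NOT vld OR NOT (NOT (NOT req AND NOT req) AND (NOT vld OR vld)) AND (vld OR NOT en)
= NOT req AND (vld OR NOT en) AND NOT vld OR NOT NOT (NOT req AND NOT req) AND (vld OR NOT en)
= NOT req AND (vld OR NOT en) AND NOT vld OR NOT NOT NOT req AND (vld OR NOT en)
= NOT req AND (vld OR NOT en) AND NOT vld OR NOT req AND (vld OR NOT en)
= NOT req AND (vld OR NOT en)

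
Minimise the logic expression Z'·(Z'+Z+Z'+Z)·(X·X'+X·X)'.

Z'·(Z'+Z+Z'+Z)·(X·X'+X·X)'
= Z'·(Z'+Z)·(X·X'+X·X)'   (idempotence)
= Z'·(Z'+Z)·X'   (distribution)
= Z'·X'   (complement / identity)

Z'·X'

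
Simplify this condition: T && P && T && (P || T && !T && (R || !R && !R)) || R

T && P && T && (P || T && !T && (R || !R && !R)) || R
= T && P && T && (P || T && !T && (R || !R)) || R   [idempotence]
= T && P && T && (P || T && !T) || R   [complement / identity]
= T && P && T && P || R   [complement / identity]
= T && P || R   [idempotence]

T && P || R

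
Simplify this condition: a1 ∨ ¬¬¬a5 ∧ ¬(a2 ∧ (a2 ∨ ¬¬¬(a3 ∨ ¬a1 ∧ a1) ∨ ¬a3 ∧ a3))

a1 ∨ ¬a5 ∧ ¬a2

a1 ∨ ¬¬¬a5 ∧ ¬(a2 ∧ (a2 ∨ ¬¬¬(a3 ∨ ¬a1 ∧ a1) ∨ ¬a3 ∧ a3))
= a1 ∨ ¬¬¬a5 ∧ ¬(a2 ∧ (a2 ∨ ¬¬¬a3 ∨ ¬a3 ∧ a3))   — complement / identity
= a1 ∨ ¬a5 ∧ ¬(a2 ∧ (a2 ∨ ¬¬¬a3 ∨ ¬a3 ∧ a3))   — double negation
= a1 ∨ ¬a5 ∧ ¬(a2 ∧ (a2 ∨ ¬¬¬a3))   — complement / identity
= a1 ∨ ¬a5 ∧ ¬(a2 ∧ (a2 ∨ ¬a3))   — double negation
= a1 ∨ ¬a5 ∧ ¬a2   — absorption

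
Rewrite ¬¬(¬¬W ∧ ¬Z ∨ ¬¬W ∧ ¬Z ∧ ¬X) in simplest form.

W ∧ ¬Z

¬¬(¬¬W ∧ ¬Z ∨ ¬¬W ∧ ¬Z ∧ ¬X)
= ¬¬(¬¬W ∧ ¬Z)   (absorption)
= ¬¬W ∧ ¬Z   (double negation)
= W ∧ ¬Z   (double negation)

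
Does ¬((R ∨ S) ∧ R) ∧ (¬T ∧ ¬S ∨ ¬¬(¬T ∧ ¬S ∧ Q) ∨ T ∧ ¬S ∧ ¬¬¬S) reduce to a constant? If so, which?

¬((R ∨ S) ∧ R) ∧ (¬T ∧ ¬S ∨ ¬¬(¬T ∧ ¬S ∧ Q) ∨ T ∧ ¬S ∧ ¬¬¬S)
= ¬((R ∨ S) ∧ R) ∧ (¬T ∧ ¬S ∨ ¬T ∧ ¬S ∧ Q ∨ T ∧ ¬S ∧ ¬¬¬S)   (double negation)
= ¬((R ∨ S) ∧ R) ∧ (¬T ∧ ¬S ∨ ¬T ∧ ¬S ∧ Q ∨ T ∧ ¬S ∧ ¬S)   (double negation)
= ¬((R ∨ S) ∧ R) ∧ (¬T ∧ ¬S ∨ ¬T ∧ ¬S ∧ Q ∨ T ∧ ¬S)   (idempotence)
= ¬((R ∨ S) ∧ R) ∧ (¬T ∧ ¬S ∨ T ∧ ¬S)   (absorption)
= ¬((R ∨ S) ∧ R) ∧ ¬S   (distribution)
= ¬R ∧ ¬S   (absorption)
This depends on R, S, so it is not a constant.

no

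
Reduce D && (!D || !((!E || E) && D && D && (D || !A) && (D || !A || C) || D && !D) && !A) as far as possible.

D && (!D || !((!E || E) && D && D && (D || !A) && (D || !A || C) || D && !D) && !A)
= D && (!D || !((!E || E) && D && D && (D || !A) || D && !D) && !A)
= D && (!D || !((!E || E) && D && D || D && !D) && !A)
= D && (!D || !(D && D || D && !D) && !A)
= D && (!D || !D && !A)
= D && !D
= false

false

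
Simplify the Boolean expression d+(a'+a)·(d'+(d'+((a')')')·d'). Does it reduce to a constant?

d+(a'+a)·(d'+(d'+((a')')')·d')
= d+(a'+a)·(d'+(d'+a')·d')   [double negation]
= d+(a'+a)·(d'+d')   [absorption]
= d+d'+d'   [complement / identity]
= d+d'   [idempotence]
= 1   [complement]

1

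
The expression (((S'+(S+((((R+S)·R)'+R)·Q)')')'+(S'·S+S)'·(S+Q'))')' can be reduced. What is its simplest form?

(((S'+(S+((((R+S)·R)'+R)·Q)')')'+(S'·S+S)'·(S+Q'))')'
= ((S·(S+((((R+S)·R)'+R)·Q)')+(S'·S+S)'·(S+Q'))')'
= ((S·(S+((R'+R)·Q)')+(S'·S+S)'·(S+Q'))')'
= ((S·(S+Q')+(S'·S+S)'·(S+Q'))')'
= ((S·(S+Q')+S'·(S+Q'))')'
= ((S+Q')')'
= S+Q'

S+Q'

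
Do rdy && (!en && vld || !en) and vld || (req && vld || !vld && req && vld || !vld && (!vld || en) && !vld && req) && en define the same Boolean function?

No

E1: rdy && (!en && vld || !en)
    = rdy && !en   — absorption
E2: vld || (req && vld || !vld && req && vld || !vld && (!vld || en) && !vld && req) && en
    = vld || (req && vld || !vld && req && vld || !vld && !vld && req) && en   — absorption
    = vld || (req && vld || !vld && req) && en   — distribution
    = vld || req && (vld || !vld) && en   — distribution
    = vld || req && en   — complement / identity
These differ: at en=1, rdy=1, req=1, vld=1, E1 = 0 but E2 = 1.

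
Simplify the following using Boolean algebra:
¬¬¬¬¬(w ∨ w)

¬¬¬¬¬(w ∨ w)
= ¬¬¬(w ∨ w)
= ¬(w ∨ w)
= ¬w

¬w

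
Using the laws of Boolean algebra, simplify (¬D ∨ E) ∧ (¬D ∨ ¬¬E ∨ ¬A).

(¬D ∨ E) ∧ (¬D ∨ ¬¬E ∨ ¬A)
= (¬D ∨ E) ∧ (¬D ∨ E ∨ ¬A)
= ¬D ∨ E

¬D ∨ E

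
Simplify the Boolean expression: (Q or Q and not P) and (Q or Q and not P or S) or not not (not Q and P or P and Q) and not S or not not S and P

(Q or Q and not P) and (Q or Q and not P or S) or not not (not Q and P or P and Q) and not S or not not S and P
= Q or Q and not P or not not (not Q and P or P and Q) and not S or not not S and P   [absorption]
= Q or Q and not P or (not Q and P or P and Q) and not S or not not S and P   [double negation]
= Q or (not Q and P or P and Q) and not S or not not S and P   [absorption]
= Q or (not Q and P or P and Q) and not S or S and P   [double negation]
= Q or P and not S or S and P   [distribution]
= Q or P   [distribution]

Q or P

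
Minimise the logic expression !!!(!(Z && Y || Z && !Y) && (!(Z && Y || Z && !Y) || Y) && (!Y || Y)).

!!!(!(Z && Y || Z && !Y) && (!(Z && Y || Z && !Y) || Y) && (!Y || Y))
= !!!(!(Z && Y || Z && !Y) && (!Y || Y))   (absorption)
= !!!(!Z && (!Y || Y))   (distribution)
= !(!Z && (!Y || Y))   (double negation)
= !!Z   (complement / identity)
= Z   (double negation)

Z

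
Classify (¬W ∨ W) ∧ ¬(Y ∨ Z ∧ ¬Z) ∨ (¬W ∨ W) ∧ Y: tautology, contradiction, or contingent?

tautology

(¬W ∨ W) ∧ ¬(Y ∨ Z ∧ ¬Z) ∨ (¬W ∨ W) ∧ Y
= (¬W ∨ W) ∧ ¬Y ∨ (¬W ∨ W) ∧ Y   (complement / identity)
= ¬W ∨ W   (distribution)
= True   (complement)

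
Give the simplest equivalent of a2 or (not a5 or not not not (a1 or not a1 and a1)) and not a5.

a2 or not a5

a2 or (not a5 or not not not (a1 or not a1 and a1)) and not a5
= a2 or (not a5 or not (a1 or not a1 and a1)) and not a5
= a2 or (not a5 or not a1) and not a5
= a2 or not a5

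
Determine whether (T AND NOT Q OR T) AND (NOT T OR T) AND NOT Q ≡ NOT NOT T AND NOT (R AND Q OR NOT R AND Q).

Yes

E1: (T AND NOT Q OR T) AND (NOT T OR T) AND NOT Q
    = T AND (NOT T OR T) AND NOT Q   (absorption)
    = T AND NOT Q   (complement / identity)
E2: NOT NOT T AND NOT (R AND Q OR NOT R AND Q)
    = T AND NOT (R AND Q OR NOT R AND Q)   (double negation)
    = T AND NOT Q   (distribution)
Both reduce to T AND NOT Q, so they are equivalent.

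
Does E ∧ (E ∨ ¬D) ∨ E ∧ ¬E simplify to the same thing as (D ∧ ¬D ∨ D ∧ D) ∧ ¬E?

E1: E ∧ (E ∨ ¬D) ∨ E ∧ ¬E
    = E ∨ E ∧ ¬E   — absorption
    = E   — complement / identity
E2: (D ∧ ¬D ∨ D ∧ D) ∧ ¬E
    = D ∧ ¬E   — distribution
These differ: at D=1, E=1, E1 = 1 but E2 = 0.

No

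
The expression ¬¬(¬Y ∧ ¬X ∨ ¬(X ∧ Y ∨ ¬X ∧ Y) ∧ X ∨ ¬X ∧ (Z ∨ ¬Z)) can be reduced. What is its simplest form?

¬¬(¬Y ∧ ¬X ∨ ¬(X ∧ Y ∨ ¬X ∧ Y) ∧ X ∨ ¬X ∧ (Z ∨ ¬Z))
= ¬¬(¬Y ∧ ¬X ∨ ¬Y ∧ X ∨ ¬X ∧ (Z ∨ ¬Z))   (distribution)
= ¬¬(¬Y ∧ ¬X ∨ ¬Y ∧ X ∨ ¬X)   (complement / identity)
= ¬¬(¬Y ∨ ¬X)   (distribution)
= ¬Y ∨ ¬X   (double negation)

¬Y ∨ ¬X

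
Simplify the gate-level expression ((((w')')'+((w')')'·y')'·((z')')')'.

((((w')')'+((w')')'·y')'·((z')')')'
= ((w')')'+((w')')'·y'+(z')'
= ((w')')'+((w')')'·y'+z
= ((w')')'+z
= w'+z

w'+z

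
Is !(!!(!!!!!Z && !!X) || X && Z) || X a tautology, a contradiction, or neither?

!(!!(!!!!!Z && !!X) || X && Z) || X
= !(!!(!!!Z && !!X) || X && Z) || X   [double negation]
= !(!(!!Z || !X) || X && Z) || X   [De Morgan]
= !(!Z && X || X && Z) || X   [De Morgan]
= !X || X   [distribution]
= true   [complement]

tautology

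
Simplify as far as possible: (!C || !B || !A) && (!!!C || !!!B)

!C || !B

(!C || !B || !A) && (!!!C || !!!B)
= (!C || !B || !A) && (!!!C || !B)   — double negation
= (!C || !B || !A) && (!C || !B)   — double negation
= !C || !B   — absorption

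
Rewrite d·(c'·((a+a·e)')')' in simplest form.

d·(c'·((a+a·e)')')'
= d·(c'·(a')')'   — absorption
= d·(c+a')   — De Morgan

d·(c+a')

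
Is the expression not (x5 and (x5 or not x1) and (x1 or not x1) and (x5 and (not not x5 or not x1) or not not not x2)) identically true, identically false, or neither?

not (x5 and (x5 or not x1) and (x1 or not x1) and (x5 and (not not x5 or not x1) or not not not x2))
= not (x5 and (x5 or not x1) and (x1 or not x1) and (x5 and (not not x5 or not x1) or not x2))
= not (x5 and (x5 or not x1) and (x1 or not x1) and (x5 and (x5 or not x1) or not x2))
= not (x5 and (x5 or not x1) and (x5 and (x5 or not x1) or not x2))
= not (x5 and (x5 or not x1))
= not x5
This depends on x5, so it is not a constant.

neither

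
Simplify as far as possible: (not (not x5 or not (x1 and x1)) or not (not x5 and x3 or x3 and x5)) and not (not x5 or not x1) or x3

(not (not x5 or not (x1 and x1)) or not (not x5 and x3 or x3 and x5)) and not (not x5 or not x1) or x3
= (not (not x5 or not (x1 and x1)) or not x3) and not (not x5 or not x1) or x3   (distribution)
= (not (not x5 or not x1) or not x3) and not (not x5 or not x1) or x3   (idempotence)
= not (not x5 or not x1) or x3   (absorption)
= x5 and x1 or x3   (De Morgan)

x5 and x1 or x3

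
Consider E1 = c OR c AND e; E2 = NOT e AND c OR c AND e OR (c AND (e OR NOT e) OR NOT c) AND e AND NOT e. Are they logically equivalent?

E1: c OR c AND e
    = c   [absorption]
E2: NOT e AND c OR c AND e OR (c AND (e OR NOT e) OR NOT c) AND e AND NOT e
    = c OR (c AND (e OR NOT e) OR NOT c) AND e AND NOT e   [distribution]
    = c OR (c OR NOT c) AND e AND NOT e   [complement / identity]
    = c OR e AND NOT e   [complement / identity]
    = c   [complement / identity]
Both reduce to c, so they are equivalent.

Yes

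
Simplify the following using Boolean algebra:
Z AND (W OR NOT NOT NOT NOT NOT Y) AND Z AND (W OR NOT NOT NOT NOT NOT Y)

Z AND (W OR NOT Y)

Z AND (W OR NOT NOT NOT NOT NOT Y) AND Z AND (W OR NOT NOT NOT NOT NOT Y)
= Z AND (W OR NOT NOT NOT NOT NOT Y)
= Z AND (W OR NOT NOT NOT Y)
= Z AND (W OR NOT Y)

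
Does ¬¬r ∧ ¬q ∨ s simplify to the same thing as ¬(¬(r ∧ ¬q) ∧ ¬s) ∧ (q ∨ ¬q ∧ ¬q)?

Yes

E1: ¬¬r ∧ ¬q ∨ s
    = r ∧ ¬q ∨ s   — double negation
E2: ¬(¬(r ∧ ¬q) ∧ ¬s) ∧ (q ∨ ¬q ∧ ¬q)
    = (r ∧ ¬q ∨ s) ∧ (q ∨ ¬q ∧ ¬q)   — De Morgan
    = (r ∧ ¬q ∨ s) ∧ (q ∨ ¬q)   — idempotence
    = r ∧ ¬q ∨ s   — complement / identity
Both reduce to r ∧ ¬q ∨ s, so they are equivalent.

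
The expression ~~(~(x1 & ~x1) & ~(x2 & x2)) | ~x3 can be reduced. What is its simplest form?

~~(~(x1 & ~x1) & ~(x2 & x2)) | ~x3
= ~(x1 & ~x1 | x2 & x2) | ~x3
= ~(x1 & ~x1 | x2) | ~x3
= ~x2 | ~x3

~x2 | ~x3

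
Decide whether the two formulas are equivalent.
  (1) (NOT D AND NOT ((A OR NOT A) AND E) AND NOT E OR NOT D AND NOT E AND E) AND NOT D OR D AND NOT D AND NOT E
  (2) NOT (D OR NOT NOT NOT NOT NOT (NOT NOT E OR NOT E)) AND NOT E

E1: (NOT D AND NOT ((A OR NOT A) AND E) AND NOT E OR NOT D AND NOT E AND E) AND NOT D OR D AND NOT D AND NOT E
    = (NOT D AND NOT E AND NOT E OR NOT D AND NOT E AND E) AND NOT D OR D AND NOT D AND NOT E   (complement / identity)
    = NOT D AND NOT E AND NOT D OR D AND NOT D AND NOT E   (distribution)
    = NOT D AND NOT E   (distribution)
E2: NOT (D OR NOT NOT NOT NOT NOT (NOT NOT E OR NOT E)) AND NOT E
    = NOT (D OR NOT NOT NOT (NOT NOT E OR NOT E)) AND NOT E   (double negation)
    = NOT (D OR NOT NOT (NOT E AND E)) AND NOT E   (De Morgan)
    = NOT (D OR NOT E AND E) AND NOT E   (double negation)
    = NOT D AND NOT E   (complement / identity)
Both reduce to NOT D AND NOT E, so they are equivalent.

Yes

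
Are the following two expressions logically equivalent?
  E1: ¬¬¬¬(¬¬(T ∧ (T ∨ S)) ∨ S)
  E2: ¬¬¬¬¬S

No

E1: ¬¬¬¬(¬¬(T ∧ (T ∨ S)) ∨ S)
    = ¬¬¬¬(¬¬T ∨ S)   [absorption]
    = ¬¬(¬¬T ∨ S)   [double negation]
    = ¬¬T ∨ S   [double negation]
    = T ∨ S   [double negation]
E2: ¬¬¬¬¬S
    = ¬¬¬S   [double negation]
    = ¬S   [double negation]
These differ: at S=1, T=0, E1 = 1 but E2 = 0.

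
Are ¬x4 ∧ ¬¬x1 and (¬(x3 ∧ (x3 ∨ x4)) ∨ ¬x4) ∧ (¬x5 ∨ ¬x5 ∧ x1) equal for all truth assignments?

No

E1: ¬x4 ∧ ¬¬x1
    = ¬x4 ∧ x1
E2: (¬(x3 ∧ (x3 ∨ x4)) ∨ ¬x4) ∧ (¬x5 ∨ ¬x5 ∧ x1)
    = (¬x3 ∨ ¬x4) ∧ (¬x5 ∨ ¬x5 ∧ x1)
    = (¬x3 ∨ ¬x4) ∧ ¬x5
These differ: at x1=0, x3=0, x4=0, x5=0, E1 = 0 but E2 = 1.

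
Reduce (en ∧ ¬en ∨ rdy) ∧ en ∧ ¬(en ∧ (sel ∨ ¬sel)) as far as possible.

(en ∧ ¬en ∨ rdy) ∧ en ∧ ¬(en ∧ (sel ∨ ¬sel))
= (en ∧ ¬en ∨ rdy) ∧ en ∧ ¬en   (complement / identity)
= en ∧ ¬en   (absorption)
= False   (complement)

False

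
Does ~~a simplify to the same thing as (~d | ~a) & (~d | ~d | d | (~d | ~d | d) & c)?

No

E1: ~~a
    = a   (double negation)
E2: (~d | ~a) & (~d | ~d | d | (~d | ~d | d) & c)
    = (~d | ~a) & (~d | ~d | d)   (absorption)
    = (~d | ~a) & (~d | d)   (idempotence)
    = ~d | ~a   (complement / identity)
These differ: at a=0, c=0, d=1, E1 = 0 but E2 = 1.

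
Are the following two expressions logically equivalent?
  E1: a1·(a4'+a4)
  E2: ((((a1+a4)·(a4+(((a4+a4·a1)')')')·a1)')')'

No

E1: a1·(a4'+a4)
    = a1   — complement / identity
E2: ((((a1+a4)·(a4+(((a4+a4·a1)')')')·a1)')')'
    = ((((a1+a4)·(a4+(a4+a4·a1)')·a1)')')'   — double negation
    = ((((a1+a4)·(a4+a4')·a1)')')'   — absorption
    = ((a1+a4)·(a4+a4')·a1)'   — double negation
    = ((a1+a4)·a1)'   — complement / identity
    = a1'   — absorption
These differ: at a1=0, a4=0, E1 = 0 but E2 = 1.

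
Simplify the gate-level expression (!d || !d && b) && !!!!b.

(!d || !d && b) && !!!!b
= !d && !!!!b
= !d && !!b
= !d && b

!d && b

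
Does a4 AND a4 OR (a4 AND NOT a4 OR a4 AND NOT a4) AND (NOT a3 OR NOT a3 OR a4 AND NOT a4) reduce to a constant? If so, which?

no

a4 AND a4 OR (a4 AND NOT a4 OR a4 AND NOT a4) AND (NOT a3 OR NOT a3 OR a4 AND NOT a4)
= a4 AND a4 OR (a4 AND NOT a4 OR a4 AND NOT a4) AND (NOT a3 OR a4 AND NOT a4)
= a4 AND a4 OR a4 AND NOT a4 AND NOT a3 OR a4 AND NOT a4
= a4 AND a4 OR a4 AND NOT a4
= a4
This depends on a4, so it is not a constant.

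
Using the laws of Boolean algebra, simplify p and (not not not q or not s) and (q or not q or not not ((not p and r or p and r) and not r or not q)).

p and (not s or not q)

p and (not not not q or not s) and (q or not q or not not ((not p and r or p and r) and not r or not q))
= p and (not not not q or not s) and (q or not q or not not (r and not r or not q))   — distribution
= p and (not not not q or not s) and (q or not q or not not not q)   — complement / identity
= p and (not s and (q or not q) or not not not q)   — distribution
= p and (not s or not not not q)   — complement / identity
= p and (not s or not q)   — double negation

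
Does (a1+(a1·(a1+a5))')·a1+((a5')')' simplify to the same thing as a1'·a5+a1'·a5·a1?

E1: (a1+(a1·(a1+a5))')·a1+((a5')')'
    = (a1+a1')·a1+((a5')')'   — absorption
    = (a1+a1')·a1+a5'   — double negation
    = a1+a5'   — complement / identity
E2: a1'·a5+a1'·a5·a1
    = a1'·a5   — absorption
These differ: at a1=1, a5=0, E1 = 1 but E2 = 0.

No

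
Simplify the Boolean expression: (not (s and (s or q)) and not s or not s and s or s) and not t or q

(not (s and (s or q)) and not s or not s and s or s) and not t or q
= (not s and not s or not s and s or s) and not t or q   [absorption]
= (not s or s) and not t or q   [distribution]
= not t or q   [complement / identity]

not t or q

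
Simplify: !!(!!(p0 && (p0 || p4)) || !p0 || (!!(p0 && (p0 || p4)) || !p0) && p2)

true

!!(!!(p0 && (p0 || p4)) || !p0 || (!!(p0 && (p0 || p4)) || !p0) && p2)
= !!(!!(p0 && (p0 || p4)) || !p0)
= !!(p0 && (p0 || p4) || !p0)
= p0 && (p0 || p4) || !p0
= p0 || !p0
= true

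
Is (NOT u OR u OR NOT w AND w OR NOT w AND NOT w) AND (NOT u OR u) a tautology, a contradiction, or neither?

(NOT u OR u OR NOT w AND w OR NOT w AND NOT w) AND (NOT u OR u)
= (NOT u OR u OR NOT w) AND (NOT u OR u)   (distribution)
= NOT u OR u   (absorption)
= TRUE   (complement)

tautology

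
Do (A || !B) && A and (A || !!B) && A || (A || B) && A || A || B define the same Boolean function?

E1: (A || !B) && A
    = A   (absorption)
E2: (A || !!B) && A || (A || B) && A || A || B
    = (A || !!B) && A || A || B   (absorption)
    = (A || B) && A || A || B   (double negation)
    = A || B   (absorption)
These differ: at A=0, B=1, E1 = 0 but E2 = 1.

No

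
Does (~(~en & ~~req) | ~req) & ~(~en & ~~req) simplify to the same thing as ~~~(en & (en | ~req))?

E1: (~(~en & ~~req) | ~req) & ~(~en & ~~req)
    = ~(~en & ~~req)   (absorption)
    = en | ~req   (De Morgan)
E2: ~~~(en & (en | ~req))
    = ~(en & (en | ~req))   (double negation)
    = ~en   (absorption)
These differ: at en=1, req=1, E1 = 1 but E2 = 0.

No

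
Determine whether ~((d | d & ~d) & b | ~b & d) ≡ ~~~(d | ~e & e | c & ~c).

Yes

E1: ~((d | d & ~d) & b | ~b & d)
    = ~(d & b | ~b & d)   [complement / identity]
    = ~d   [distribution]
E2: ~~~(d | ~e & e | c & ~c)
    = ~(d | ~e & e | c & ~c)   [double negation]
    = ~(d | c & ~c)   [complement / identity]
    = ~d   [complement / identity]
Both reduce to ~d, so they are equivalent.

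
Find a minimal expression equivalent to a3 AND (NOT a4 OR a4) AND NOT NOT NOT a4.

a3 AND NOT a4

a3 AND (NOT a4 OR a4) AND NOT NOT NOT a4
= a3 AND NOT NOT NOT a4   (complement / identity)
= a3 AND NOT a4   (double negation)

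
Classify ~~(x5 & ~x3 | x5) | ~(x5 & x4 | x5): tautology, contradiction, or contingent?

~~(x5 & ~x3 | x5) | ~(x5 & x4 | x5)
= x5 & ~x3 | x5 | ~(x5 & x4 | x5)   [double negation]
= x5 | ~(x5 & x4 | x5)   [absorption]
= x5 | ~x5   [absorption]
= 1   [complement]

tautology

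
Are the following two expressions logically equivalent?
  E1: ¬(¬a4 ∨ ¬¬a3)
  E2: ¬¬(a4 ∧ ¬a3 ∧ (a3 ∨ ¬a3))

Yes

E1: ¬(¬a4 ∨ ¬¬a3)
    = a4 ∧ ¬a3
E2: ¬¬(a4 ∧ ¬a3 ∧ (a3 ∨ ¬a3))
    = ¬¬(a4 ∧ ¬a3)
    = a4 ∧ ¬a3
Both reduce to a4 ∧ ¬a3, so they are equivalent.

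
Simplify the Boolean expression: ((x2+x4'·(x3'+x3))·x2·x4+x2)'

((x2+x4'·(x3'+x3))·x2·x4+x2)'
= ((x2+x4')·x2·x4+x2)'   (complement / identity)
= (x2·x4+x2)'   (absorption)
= x2'   (absorption)

x2'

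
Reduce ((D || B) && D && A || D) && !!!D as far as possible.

((D || B) && D && A || D) && !!!D
= (D && A || D) && !!!D
= (D && A || D) && !D
= D && !D
= false

false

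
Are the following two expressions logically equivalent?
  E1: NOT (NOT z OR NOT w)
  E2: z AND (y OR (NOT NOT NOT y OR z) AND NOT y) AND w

Yes

E1: NOT (NOT z OR NOT w)
    = z AND w   (De Morgan)
E2: z AND (y OR (NOT NOT NOT y OR z) AND NOT y) AND w
    = z AND (y OR (NOT y OR z) AND NOT y) AND w   (double negation)
    = z AND (y OR NOT y) AND w   (absorption)
    = z AND w   (complement / identity)
Both reduce to z AND w, so they are equivalent.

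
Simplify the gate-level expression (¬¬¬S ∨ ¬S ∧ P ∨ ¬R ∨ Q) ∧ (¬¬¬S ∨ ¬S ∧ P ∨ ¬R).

¬S ∨ ¬R

(¬¬¬S ∨ ¬S ∧ P ∨ ¬R ∨ Q) ∧ (¬¬¬S ∨ ¬S ∧ P ∨ ¬R)
= ¬¬¬S ∨ ¬S ∧ P ∨ ¬R   [absorption]
= ¬S ∨ ¬S ∧ P ∨ ¬R   [double negation]
= ¬S ∨ ¬R   [absorption]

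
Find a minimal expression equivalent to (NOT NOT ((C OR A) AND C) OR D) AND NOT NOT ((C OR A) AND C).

(NOT NOT ((C OR A) AND C) OR D) AND NOT NOT ((C OR A) AND C)
= NOT NOT ((C OR A) AND C)   — absorption
= (C OR A) AND C   — double negation
= C   — absorption

C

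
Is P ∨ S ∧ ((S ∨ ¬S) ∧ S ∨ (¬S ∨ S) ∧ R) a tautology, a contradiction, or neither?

neither

P ∨ S ∧ ((S ∨ ¬S) ∧ S ∨ (¬S ∨ S) ∧ R)
= P ∨ S ∧ ((S ∨ ¬S) ∧ S ∨ R)
= P ∨ S ∧ (S ∨ R)
= P ∨ S
This depends on P, S, so it is not a constant.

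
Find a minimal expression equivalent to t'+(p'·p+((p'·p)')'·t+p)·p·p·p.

t'+p

t'+(p'·p+((p'·p)')'·t+p)·p·p·p
= t'+(p'·p+p'·p·t+p)·p·p·p   [double negation]
= t'+(p'·p+p)·p·p·p   [absorption]
= t'+p·p·p·p   [complement / identity]
= t'+p·p   [idempotence]
= t'+p   [idempotence]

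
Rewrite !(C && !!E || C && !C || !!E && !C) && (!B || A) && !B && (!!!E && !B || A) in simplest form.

!E && !B

!(C && !!E || C && !C || !!E && !C) && (!B || A) && !B && (!!!E && !B || A)
= !(C && !!E || !!E && !C) && (!B || A) && !B && (!!!E && !B || A)
= !!!E && (!B || A) && !B && (!!!E && !B || A)
= !!!E && !B && (!!!E && !B || A)
= !!!E && !B
= !E && !B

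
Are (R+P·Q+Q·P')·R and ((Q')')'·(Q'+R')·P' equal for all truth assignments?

E1: (R+P·Q+Q·P')·R
    = (R+Q)·R
    = R
E2: ((Q')')'·(Q'+R')·P'
    = Q'·(Q'+R')·P'
    = Q'·P'
These differ: at P=1, Q=0, R=1, E1 = 1 but E2 = 0.

No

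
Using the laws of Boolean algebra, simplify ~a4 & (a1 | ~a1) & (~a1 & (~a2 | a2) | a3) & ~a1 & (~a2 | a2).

~a4 & ~a1

~a4 & (a1 | ~a1) & (~a1 & (~a2 | a2) | a3) & ~a1 & (~a2 | a2)
= ~a4 & (a1 | ~a1) & ~a1 & (~a2 | a2)   [absorption]
= ~a4 & ~a1 & (~a2 | a2)   [complement / identity]
= ~a4 & ~a1   [complement / identity]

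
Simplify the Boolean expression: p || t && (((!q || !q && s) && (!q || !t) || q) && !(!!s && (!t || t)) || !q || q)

p || t && (((!q || !q && s) && (!q || !t) || q) && !(!!s && (!t || t)) || !q || q)
= p || t && ((!q && (!q || !t) || q) && !(!!s && (!t || t)) || !q || q)
= p || t && ((!q || q) && !(!!s && (!t || t)) || !q || q)
= p || t && ((!q || q) && !(s && (!t || t)) || !q || q)
= p || t && ((!q || q) && !s || !q || q)
= p || t && (!q || q)
= p || t

p || t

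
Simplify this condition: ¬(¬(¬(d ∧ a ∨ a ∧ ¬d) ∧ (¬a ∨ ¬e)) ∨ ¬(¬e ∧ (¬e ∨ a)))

¬(¬(¬(d ∧ a ∨ a ∧ ¬d) ∧ (¬a ∨ ¬e)) ∨ ¬(¬e ∧ (¬e ∨ a)))
= ¬(¬(¬a ∧ (¬a ∨ ¬e)) ∨ ¬(¬e ∧ (¬e ∨ a)))   (distribution)
= ¬a ∧ (¬a ∨ ¬e) ∧ ¬e ∧ (¬e ∨ a)   (De Morgan)
= ¬a ∧ (¬a ∨ ¬e) ∧ ¬e   (absorption)
= ¬a ∧ ¬e   (absorption)

¬a ∧ ¬e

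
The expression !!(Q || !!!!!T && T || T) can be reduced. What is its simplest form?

!!(Q || !!!!!T && T || T)
= Q || !!!!!T && T || T   — double negation
= Q || !!!T && T || T   — double negation
= Q || !T && T || T   — double negation
= Q || T   — complement / identity

Q || T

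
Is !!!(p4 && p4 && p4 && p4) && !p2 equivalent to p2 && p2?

E1: !!!(p4 && p4 && p4 && p4) && !p2
    = !(p4 && p4 && p4 && p4) && !p2   — double negation
    = !(p4 && p4) && !p2   — idempotence
    = !p4 && !p2   — idempotence
E2: p2 && p2
    = p2   — idempotence
These differ: at p2=1, p4=0, E1 = 0 but E2 = 1.

No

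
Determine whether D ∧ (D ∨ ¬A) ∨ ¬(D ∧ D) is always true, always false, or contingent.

always true

D ∧ (D ∨ ¬A) ∨ ¬(D ∧ D)
= D ∨ ¬(D ∧ D)   [absorption]
= D ∨ ¬D   [idempotence]
= True   [complement]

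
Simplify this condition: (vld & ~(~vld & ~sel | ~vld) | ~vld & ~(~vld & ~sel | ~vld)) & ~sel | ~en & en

vld & ~sel

(vld & ~(~vld & ~sel | ~vld) | ~vld & ~(~vld & ~sel | ~vld)) & ~sel | ~en & en
= (vld & ~(~vld & ~sel | ~vld) | ~vld & ~(~vld & ~sel | ~vld)) & ~sel   (complement / identity)
= ~(~vld & ~sel | ~vld) & ~sel   (distribution)
= ~~vld & ~sel   (absorption)
= vld & ~sel   (double negation)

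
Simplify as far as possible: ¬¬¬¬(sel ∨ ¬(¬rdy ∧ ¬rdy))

¬¬¬¬(sel ∨ ¬(¬rdy ∧ ¬rdy))
= ¬¬(sel ∨ ¬(¬rdy ∧ ¬rdy))   — double negation
= sel ∨ ¬(¬rdy ∧ ¬rdy)   — double negation
= sel ∨ rdy ∨ rdy   — De Morgan
= sel ∨ rdy   — idempotence

sel ∨ rdy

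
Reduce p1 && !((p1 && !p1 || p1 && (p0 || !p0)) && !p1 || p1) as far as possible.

false

p1 && !((p1 && !p1 || p1 && (p0 || !p0)) && !p1 || p1)
= p1 && !((p1 && !p1 || p1) && !p1 || p1)
= p1 && !(p1 && !p1 || p1)
= p1 && !p1
= false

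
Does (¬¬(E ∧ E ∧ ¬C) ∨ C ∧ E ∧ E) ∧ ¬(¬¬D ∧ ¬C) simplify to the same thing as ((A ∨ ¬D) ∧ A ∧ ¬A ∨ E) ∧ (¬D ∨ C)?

Yes

E1: (¬¬(E ∧ E ∧ ¬C) ∨ C ∧ E ∧ E) ∧ ¬(¬¬D ∧ ¬C)
    = (E ∧ E ∧ ¬C ∨ C ∧ E ∧ E) ∧ ¬(¬¬D ∧ ¬C)   [double negation]
    = E ∧ E ∧ ¬(¬¬D ∧ ¬C)   [distribution]
    = E ∧ E ∧ (¬D ∨ C)   [De Morgan]
    = E ∧ (¬D ∨ C)   [idempotence]
E2: ((A ∨ ¬D) ∧ A ∧ ¬A ∨ E) ∧ (¬D ∨ C)
    = (A ∧ ¬A ∨ E) ∧ (¬D ∨ C)   [absorption]
    = E ∧ (¬D ∨ C)   [complement / identity]
Both reduce to E ∧ (¬D ∨ C), so they are equivalent.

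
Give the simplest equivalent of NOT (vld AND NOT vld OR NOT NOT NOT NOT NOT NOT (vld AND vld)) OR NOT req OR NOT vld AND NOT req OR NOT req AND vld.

NOT vld OR NOT req

NOT (vld AND NOT vld OR NOT NOT NOT NOT NOT NOT (vld AND vld)) OR NOT req OR NOT vld AND NOT req OR NOT req AND vld
= NOT (vld AND NOT vld OR NOT NOT NOT NOT NOT NOT (vld AND vld)) OR NOT req OR NOT req
= NOT (vld AND NOT vld OR NOT NOT NOT NOT (vld AND vld)) OR NOT req OR NOT req
= NOT (vld AND NOT vld OR NOT NOT NOT NOT (vld AND vld)) OR NOT req
= NOT (vld AND NOT vld OR NOT NOT (vld AND vld)) OR NOT req
= NOT (vld AND NOT vld OR vld AND vld) OR NOT req
= NOT vld OR NOT req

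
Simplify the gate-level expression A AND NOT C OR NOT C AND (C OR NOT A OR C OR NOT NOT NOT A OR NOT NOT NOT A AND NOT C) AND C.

A AND NOT C

A AND NOT C OR NOT C AND (C OR NOT A OR C OR NOT NOT NOT A OR NOT NOT NOT A AND NOT C) AND C
= A AND NOT C OR NOT C AND (C OR NOT A OR C OR NOT NOT NOT A) AND C   — absorption
= A AND NOT C OR NOT C AND (C OR NOT A OR C OR NOT A) AND C   — double negation
= A AND NOT C OR NOT C AND (C OR NOT A) AND C   — idempotence
= A AND NOT C OR NOT C AND C   — absorption
= A AND NOT C   — complement / identity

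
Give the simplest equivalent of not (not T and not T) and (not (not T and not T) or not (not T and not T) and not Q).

T

not (not T and not T) and (not (not T and not T) or not (not T and not T) and not Q)
= not (not T and not T) and not (not T and not T)
= not (not T and not T)
= T or T
= T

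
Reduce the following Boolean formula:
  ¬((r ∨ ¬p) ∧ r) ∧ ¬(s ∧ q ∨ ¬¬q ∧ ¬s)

¬r ∧ ¬q

¬((r ∨ ¬p) ∧ r) ∧ ¬(s ∧ q ∨ ¬¬q ∧ ¬s)
= ¬((r ∨ ¬p) ∧ r) ∧ ¬(s ∧ q ∨ q ∧ ¬s)   [double negation]
= ¬((r ∨ ¬p) ∧ r) ∧ ¬q   [distribution]
= ¬r ∧ ¬q   [absorption]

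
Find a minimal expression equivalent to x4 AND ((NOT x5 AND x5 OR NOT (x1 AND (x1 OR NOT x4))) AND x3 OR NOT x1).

x4 AND NOT x1

x4 AND ((NOT x5 AND x5 OR NOT (x1 AND (x1 OR NOT x4))) AND x3 OR NOT x1)
= x4 AND (NOT (x1 AND (x1 OR NOT x4)) AND x3 OR NOT x1)   [complement / identity]
= x4 AND (NOT x1 AND x3 OR NOT x1)   [absorption]
= x4 AND NOT x1   [absorption]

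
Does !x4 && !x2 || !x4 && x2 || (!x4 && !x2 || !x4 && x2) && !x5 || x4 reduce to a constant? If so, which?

!x4 && !x2 || !x4 && x2 || (!x4 && !x2 || !x4 && x2) && !x5 || x4
= !x4 && !x2 || !x4 && x2 || x4   — absorption
= !x4 || x4   — distribution
= true   — complement

yes, True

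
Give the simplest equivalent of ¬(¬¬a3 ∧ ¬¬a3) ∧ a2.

¬(¬¬a3 ∧ ¬¬a3) ∧ a2
= ¬¬¬a3 ∧ a2   [idempotence]
= ¬a3 ∧ a2   [double negation]

¬a3 ∧ a2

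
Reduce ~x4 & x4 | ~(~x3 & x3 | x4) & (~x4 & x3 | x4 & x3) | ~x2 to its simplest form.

~x4 & x4 | ~(~x3 & x3 | x4) & (~x4 & x3 | x4 & x3) | ~x2
= ~x4 & x4 | ~(~x3 & x3 | x4) & x3 | ~x2
= ~x4 & x4 | ~x4 & x3 | ~x2
= ~x4 & x3 | ~x2

~x4 & x3 | ~x2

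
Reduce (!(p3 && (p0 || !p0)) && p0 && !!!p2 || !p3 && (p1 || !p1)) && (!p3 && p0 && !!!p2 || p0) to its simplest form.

!p3 && p0

(!(p3 && (p0 || !p0)) && p0 && !!!p2 || !p3 && (p1 || !p1)) && (!p3 && p0 && !!!p2 || p0)
= (!p3 && p0 && !!!p2 || !p3 && (p1 || !p1)) && (!p3 && p0 && !!!p2 || p0)
= (!p3 && p0 && !!!p2 || !p3) && (!p3 && p0 && !!!p2 || p0)
= !p3 && p0 || !p3 && p0 && !!!p2
= !p3 && p0 || !p3 && p0 && !p2
= !p3 && p0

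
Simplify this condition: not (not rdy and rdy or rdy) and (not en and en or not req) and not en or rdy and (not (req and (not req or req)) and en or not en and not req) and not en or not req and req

not (not rdy and rdy or rdy) and (not en and en or not req) and not en or rdy and (not (req and (not req or req)) and en or not en and not req) and not en or not req and req
= not (not rdy and rdy or rdy) and (not en and en or not req) and not en or rdy and (not (req and (not req or req)) and en or not en and not req) and not en
= not (not rdy and rdy or rdy) and (not en and en or not req) and not en or rdy and (not req and en or not en and not req) and not en
= not rdy and (not en and en or not req) and not en or rdy and (not req and en or not en and not req) and not en
= not rdy and (not en and en or not req) and not en or rdy and not req and not en
= not rdy and not req and not en or rdy and not req and not en
= not req and not en

not req and not en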